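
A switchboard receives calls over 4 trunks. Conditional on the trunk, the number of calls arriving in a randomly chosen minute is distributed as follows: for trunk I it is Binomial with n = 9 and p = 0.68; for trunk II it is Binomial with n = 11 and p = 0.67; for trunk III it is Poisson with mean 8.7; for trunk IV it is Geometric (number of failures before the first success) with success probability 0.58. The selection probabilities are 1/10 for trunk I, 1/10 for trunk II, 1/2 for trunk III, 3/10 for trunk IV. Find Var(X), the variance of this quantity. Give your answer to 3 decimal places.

Per component, I: μ=6.12, E[X²]=39.4128; II: μ=7.37, E[X²]=56.749; III: μ=8.7, E[X²]=84.39; IV: μ=0.724138, E[X²]=1.77289.
E[X] = 0.1·6.12 + 0.1·7.37 + 0.5·8.7 + 0.3·0.724138 = 5.91624.
E[X²] = 0.1·39.4128 + 0.1·56.749 + 0.5·84.39 + 0.3·1.77289 = 52.343.
Var(X) = E[X²] − (E[X])² = 52.343 − 35.0019 = 17.3411.

17.341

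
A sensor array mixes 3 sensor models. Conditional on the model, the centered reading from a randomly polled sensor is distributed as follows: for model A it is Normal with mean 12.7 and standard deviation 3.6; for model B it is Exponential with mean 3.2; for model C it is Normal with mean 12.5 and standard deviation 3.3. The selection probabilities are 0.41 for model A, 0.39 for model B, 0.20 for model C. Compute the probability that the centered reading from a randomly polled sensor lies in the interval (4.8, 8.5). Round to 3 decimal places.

Conditional on each model, P(4.8 < X < 8.5): A: 0.107571; B: 0.152919; C: 0.102918.
By total probability, P(4.8 < X < 8.5) = 0.41·0.107571 + 0.39·0.152919 + 0.2·0.102918 = 0.124326.

0.124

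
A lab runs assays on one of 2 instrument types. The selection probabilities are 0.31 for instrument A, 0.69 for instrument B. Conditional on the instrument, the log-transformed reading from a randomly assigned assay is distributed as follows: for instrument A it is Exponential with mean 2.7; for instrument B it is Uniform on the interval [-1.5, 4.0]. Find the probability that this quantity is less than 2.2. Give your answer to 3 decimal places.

0.637

Conditional on each instrument, P(X < 2.2): A: 0.557279; B: 0.672727.
By total probability, P(X < 2.2) = 0.31·0.557279 + 0.69·0.672727 = 0.636938.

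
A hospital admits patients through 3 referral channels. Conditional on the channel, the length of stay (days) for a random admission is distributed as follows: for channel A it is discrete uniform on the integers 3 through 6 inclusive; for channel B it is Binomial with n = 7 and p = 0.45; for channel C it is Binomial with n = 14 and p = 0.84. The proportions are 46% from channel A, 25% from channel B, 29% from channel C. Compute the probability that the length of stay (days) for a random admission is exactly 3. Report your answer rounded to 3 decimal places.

0.188

Conditional on each channel, P(X = 3): A: 0.25; B: 0.291848; C: 3.79541e-07.
By total probability, P(X = 3) = 0.46·0.25 + 0.25·0.291848 + 0.29·3.79541e-07 = 0.187962.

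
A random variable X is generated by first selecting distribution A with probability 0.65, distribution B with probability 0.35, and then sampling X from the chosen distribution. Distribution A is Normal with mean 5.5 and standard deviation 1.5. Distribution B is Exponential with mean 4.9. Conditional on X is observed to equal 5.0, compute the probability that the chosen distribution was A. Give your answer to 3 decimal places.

0.864

Likelihoods f(5.0 | ·): A: 0.251589; B: 0.0735608.
Posterior ∝ prior × likelihood. Numerator for A: 0.65·0.251589 = 0.163533.
Normalizing constant: 0.65·0.251589 + 0.35·0.0735608 = 0.189279.
P(A | observation) = 0.163533 / 0.189279 = 0.863977.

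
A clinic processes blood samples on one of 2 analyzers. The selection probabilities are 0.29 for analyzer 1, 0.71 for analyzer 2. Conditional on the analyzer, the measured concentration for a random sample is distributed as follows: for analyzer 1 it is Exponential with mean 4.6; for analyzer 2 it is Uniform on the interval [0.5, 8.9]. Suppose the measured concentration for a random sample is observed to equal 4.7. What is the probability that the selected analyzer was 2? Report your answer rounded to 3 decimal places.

0.788

Likelihoods f(4.7 | ·): 1: 0.078254; 2: 0.119048.
Posterior ∝ prior × likelihood. Numerator for 2: 0.71·0.119048 = 0.0845238.
Normalizing constant: 0.29·0.078254 + 0.71·0.119048 = 0.107217.
P(2 | observation) = 0.0845238 / 0.107217 = 0.78834.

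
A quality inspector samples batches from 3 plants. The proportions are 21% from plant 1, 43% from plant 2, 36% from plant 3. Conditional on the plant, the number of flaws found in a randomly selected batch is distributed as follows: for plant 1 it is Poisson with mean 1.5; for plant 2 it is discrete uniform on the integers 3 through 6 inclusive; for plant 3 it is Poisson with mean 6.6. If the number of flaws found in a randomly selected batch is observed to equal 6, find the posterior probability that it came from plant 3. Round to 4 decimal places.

Likelihoods P(X=6 | ·): 1: 0.00352999; 2: 0.25; 3: 0.156166.
Posterior ∝ prior × likelihood. Numerator for 3: 0.36·0.156166 = 0.0562199.
Normalizing constant: 0.21·0.00352999 + 0.43·0.25 + 0.36·0.156166 = 0.164461.
P(3 | observation) = 0.0562199 / 0.164461 = 0.341843.

0.3418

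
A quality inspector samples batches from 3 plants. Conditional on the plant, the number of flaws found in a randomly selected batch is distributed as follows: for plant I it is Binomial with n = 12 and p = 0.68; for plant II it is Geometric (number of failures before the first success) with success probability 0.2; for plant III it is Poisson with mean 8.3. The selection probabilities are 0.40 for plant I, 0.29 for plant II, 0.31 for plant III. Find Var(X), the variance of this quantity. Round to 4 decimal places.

13.0896

Per component, I: μ=8.16, E[X²]=69.1968; II: μ=4, E[X²]=36; III: μ=8.3, E[X²]=77.19.
E[X] = 0.4·8.16 + 0.29·4 + 0.31·8.3 = 6.997.
E[X²] = 0.4·69.1968 + 0.29·36 + 0.31·77.19 = 62.0476.
Var(X) = E[X²] − (E[X])² = 62.0476 − 48.958 = 13.0896.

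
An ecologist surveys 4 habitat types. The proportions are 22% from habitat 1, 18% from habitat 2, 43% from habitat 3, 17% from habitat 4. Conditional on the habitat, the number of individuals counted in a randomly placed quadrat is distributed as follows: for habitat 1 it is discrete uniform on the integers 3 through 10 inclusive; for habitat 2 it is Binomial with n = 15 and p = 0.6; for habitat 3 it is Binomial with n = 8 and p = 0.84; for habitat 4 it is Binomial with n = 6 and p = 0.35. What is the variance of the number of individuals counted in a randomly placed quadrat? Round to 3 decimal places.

Per component, 1: μ=6.5, E[X²]=47.5; 2: μ=9, E[X²]=84.6; 3: μ=6.72, E[X²]=46.2336; 4: μ=2.1, E[X²]=5.775.
E[X] = 0.22·6.5 + 0.18·9 + 0.43·6.72 + 0.17·2.1 = 6.2966.
E[X²] = 0.22·47.5 + 0.18·84.6 + 0.43·46.2336 + 0.17·5.775 = 46.5402.
Var(X) = E[X²] − (E[X])² = 46.5402 − 39.6472 = 6.89303.

6.893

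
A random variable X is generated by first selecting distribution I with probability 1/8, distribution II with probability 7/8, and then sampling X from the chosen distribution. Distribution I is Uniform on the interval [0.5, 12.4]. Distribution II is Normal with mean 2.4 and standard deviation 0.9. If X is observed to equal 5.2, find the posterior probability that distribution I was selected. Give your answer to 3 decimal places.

0.774

Likelihoods f(5.2 | ·): I: 0.0840336; II: 0.00350668.
Posterior ∝ prior × likelihood. Numerator for I: 0.125·0.0840336 = 0.0105042.
Normalizing constant: 0.125·0.0840336 + 0.875·0.00350668 = 0.0135726.
P(I | observation) = 0.0105042 / 0.0135726 = 0.77393.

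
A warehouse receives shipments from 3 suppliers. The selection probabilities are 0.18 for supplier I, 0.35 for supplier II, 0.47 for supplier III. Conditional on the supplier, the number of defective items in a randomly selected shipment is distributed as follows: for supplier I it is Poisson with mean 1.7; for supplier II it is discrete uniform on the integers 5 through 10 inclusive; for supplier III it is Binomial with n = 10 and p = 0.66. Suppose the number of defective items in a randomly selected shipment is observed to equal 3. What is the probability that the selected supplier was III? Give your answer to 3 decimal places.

Likelihoods P(X=3 | ·): I: 0.149587; II: 0; III: 0.0181203.
Posterior ∝ prior × likelihood. Numerator for III: 0.47·0.0181203 = 0.00851654.
Normalizing constant: 0.18·0.149587 + 0.35·0 + 0.47·0.0181203 = 0.0354423.
P(III | observation) = 0.00851654 / 0.0354423 = 0.240293.

0.240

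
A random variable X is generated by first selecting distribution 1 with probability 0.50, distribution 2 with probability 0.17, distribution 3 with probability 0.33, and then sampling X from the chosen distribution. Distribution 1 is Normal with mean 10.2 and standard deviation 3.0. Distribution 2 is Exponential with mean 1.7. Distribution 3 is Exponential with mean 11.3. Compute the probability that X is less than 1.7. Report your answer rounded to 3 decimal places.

Conditional on each component, P(X < 1.7): 1: 0.00230327; 2: 0.632121; 3: 0.139673.
By total probability, P(X < 1.7) = 0.5·0.00230327 + 0.17·0.632121 + 0.33·0.139673 = 0.154704.

0.155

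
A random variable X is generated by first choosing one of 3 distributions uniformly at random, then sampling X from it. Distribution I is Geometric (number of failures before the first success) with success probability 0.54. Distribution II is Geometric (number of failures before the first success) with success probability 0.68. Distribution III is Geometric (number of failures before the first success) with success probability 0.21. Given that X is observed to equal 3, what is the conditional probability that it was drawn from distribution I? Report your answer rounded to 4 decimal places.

0.2947

Likelihoods P(X=3 | ·): I: 0.0525614; II: 0.0222822; III: 0.103538.
Posterior ∝ prior × likelihood. Numerator for I: 0.333333·0.0525614 = 0.0175205.
Normalizing constant: 0.333333·0.0525614 + 0.333333·0.0222822 + 0.333333·0.103538 = 0.0594606.
P(I | observation) = 0.0175205 / 0.0594606 = 0.294657.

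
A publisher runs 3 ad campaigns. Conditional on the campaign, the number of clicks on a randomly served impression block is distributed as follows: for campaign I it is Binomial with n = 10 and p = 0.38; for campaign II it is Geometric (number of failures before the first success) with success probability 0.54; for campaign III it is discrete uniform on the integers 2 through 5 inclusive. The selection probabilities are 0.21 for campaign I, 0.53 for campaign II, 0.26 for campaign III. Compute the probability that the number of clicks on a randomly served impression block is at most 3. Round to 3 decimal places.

0.727

Conditional on each campaign, P(X ≤ 3): I: 0.433597; II: 0.955225; III: 0.5.
By total probability, P(X ≤ 3) = 0.21·0.433597 + 0.53·0.955225 + 0.26·0.5 = 0.727325.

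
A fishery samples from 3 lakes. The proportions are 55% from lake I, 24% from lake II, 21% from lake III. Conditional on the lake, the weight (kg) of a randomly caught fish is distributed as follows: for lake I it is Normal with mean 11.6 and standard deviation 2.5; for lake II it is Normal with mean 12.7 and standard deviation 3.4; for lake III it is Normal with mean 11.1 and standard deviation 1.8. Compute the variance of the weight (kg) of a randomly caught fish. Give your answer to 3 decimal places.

Per component, I: μ=11.6, E[X²]=140.81; II: μ=12.7, E[X²]=172.85; III: μ=11.1, E[X²]=126.45.
E[X] = 0.55·11.6 + 0.24·12.7 + 0.21·11.1 = 11.759.
E[X²] = 0.55·140.81 + 0.24·172.85 + 0.21·126.45 = 145.484.
Var(X) = E[X²] − (E[X])² = 145.484 − 138.274 = 7.20992.

7.210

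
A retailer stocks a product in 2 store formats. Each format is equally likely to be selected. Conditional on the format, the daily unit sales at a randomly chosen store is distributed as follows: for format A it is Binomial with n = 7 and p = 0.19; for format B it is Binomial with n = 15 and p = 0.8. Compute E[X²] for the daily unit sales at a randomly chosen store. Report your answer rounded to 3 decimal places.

74.623

For each component E[X²] = Var + (mean)², giving A: 2.8462; B: 146.4.
Overall E[X²] = 0.5·2.8462 + 0.5·146.4 = 74.6231.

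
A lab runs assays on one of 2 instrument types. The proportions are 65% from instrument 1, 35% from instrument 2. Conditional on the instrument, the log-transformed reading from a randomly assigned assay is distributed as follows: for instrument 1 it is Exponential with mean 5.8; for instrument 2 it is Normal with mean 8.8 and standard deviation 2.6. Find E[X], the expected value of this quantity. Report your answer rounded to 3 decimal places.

6.850

Component means — 1: 5.8; 2: 8.8.
E[X] = 0.65·5.8 + 0.35·8.8 = 6.85.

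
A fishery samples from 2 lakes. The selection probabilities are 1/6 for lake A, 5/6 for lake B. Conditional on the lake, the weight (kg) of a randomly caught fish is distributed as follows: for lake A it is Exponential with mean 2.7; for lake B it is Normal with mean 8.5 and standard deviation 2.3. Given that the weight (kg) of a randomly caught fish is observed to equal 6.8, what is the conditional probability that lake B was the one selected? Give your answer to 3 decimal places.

Likelihoods f(6.8 | ·): A: 0.029844; B: 0.131993.
Posterior ∝ prior × likelihood. Numerator for B: 0.833333·0.131993 = 0.109994.
Normalizing constant: 0.166667·0.029844 + 0.833333·0.131993 = 0.114968.
P(B | observation) = 0.109994 / 0.114968 = 0.956736.

0.957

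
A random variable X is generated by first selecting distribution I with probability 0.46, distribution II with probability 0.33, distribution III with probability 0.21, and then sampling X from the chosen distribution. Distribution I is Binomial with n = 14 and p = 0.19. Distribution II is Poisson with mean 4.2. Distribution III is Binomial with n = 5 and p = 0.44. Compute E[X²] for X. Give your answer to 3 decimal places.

12.728

For each component E[X²] = Var + (mean)², giving I: 9.2302; II: 21.84; III: 6.072.
Overall E[X²] = 0.46·9.2302 + 0.33·21.84 + 0.21·6.072 = 12.7282.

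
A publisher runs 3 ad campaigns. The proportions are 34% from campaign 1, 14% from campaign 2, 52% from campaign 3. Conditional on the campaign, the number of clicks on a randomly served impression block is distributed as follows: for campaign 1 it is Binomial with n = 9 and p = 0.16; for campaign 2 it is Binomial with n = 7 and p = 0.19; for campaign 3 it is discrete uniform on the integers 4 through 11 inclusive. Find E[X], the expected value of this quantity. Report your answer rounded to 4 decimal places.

4.5758

Component means — 1: 1.44; 2: 1.33; 3: 7.5.
E[X] = 0.34·1.44 + 0.14·1.33 + 0.52·7.5 = 4.5758.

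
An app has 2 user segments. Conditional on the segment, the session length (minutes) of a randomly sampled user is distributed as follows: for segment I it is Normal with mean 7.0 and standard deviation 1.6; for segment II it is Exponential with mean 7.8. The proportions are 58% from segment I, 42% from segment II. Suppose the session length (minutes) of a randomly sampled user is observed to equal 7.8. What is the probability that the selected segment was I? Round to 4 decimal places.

0.8656

Likelihoods f(7.8 | ·): I: 0.220041; II: 0.047164.
Posterior ∝ prior × likelihood. Numerator for I: 0.58·0.220041 = 0.127624.
Normalizing constant: 0.58·0.220041 + 0.42·0.047164 = 0.147433.
P(I | observation) = 0.127624 / 0.147433 = 0.865641.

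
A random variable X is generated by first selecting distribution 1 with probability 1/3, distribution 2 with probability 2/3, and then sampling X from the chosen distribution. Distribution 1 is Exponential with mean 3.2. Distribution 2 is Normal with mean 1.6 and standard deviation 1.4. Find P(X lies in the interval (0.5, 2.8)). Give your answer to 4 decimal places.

0.5384

Conditional on each component, P(0.5 < X < 2.8): 1: 0.438483; 2: 0.5883.
By total probability, P(0.5 < X < 2.8) = 0.333333·0.438483 + 0.666667·0.5883 = 0.538361.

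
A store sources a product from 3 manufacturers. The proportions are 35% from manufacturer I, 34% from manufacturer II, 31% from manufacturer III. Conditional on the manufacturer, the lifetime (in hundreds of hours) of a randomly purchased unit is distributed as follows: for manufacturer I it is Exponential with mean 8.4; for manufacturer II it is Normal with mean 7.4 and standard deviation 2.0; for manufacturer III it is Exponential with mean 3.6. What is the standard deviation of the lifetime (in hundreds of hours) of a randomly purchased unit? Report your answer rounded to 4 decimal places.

5.8493

Per component, I: μ=8.4, E[X²]=141.12; II: μ=7.4, E[X²]=58.76; III: μ=3.6, E[X²]=25.92.
E[X] = 0.35·8.4 + 0.34·7.4 + 0.31·3.6 = 6.572.
E[X²] = 0.35·141.12 + 0.34·58.76 + 0.31·25.92 = 77.4056.
Var(X) = E[X²] − (E[X])² = 77.4056 − 43.1912 = 34.2144.
SD(X) = √34.2144 = 5.84931.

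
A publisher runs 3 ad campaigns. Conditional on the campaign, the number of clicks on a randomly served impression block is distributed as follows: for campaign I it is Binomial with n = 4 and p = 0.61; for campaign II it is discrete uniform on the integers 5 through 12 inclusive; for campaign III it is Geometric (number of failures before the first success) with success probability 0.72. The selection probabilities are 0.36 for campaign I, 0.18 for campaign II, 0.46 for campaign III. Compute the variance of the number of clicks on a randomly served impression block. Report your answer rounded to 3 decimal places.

Per component, I: μ=2.44, E[X²]=6.9052; II: μ=8.5, E[X²]=77.5; III: μ=0.388889, E[X²]=0.691358.
E[X] = 0.36·2.44 + 0.18·8.5 + 0.46·0.388889 = 2.58729.
E[X²] = 0.36·6.9052 + 0.18·77.5 + 0.46·0.691358 = 16.7539.
Var(X) = E[X²] − (E[X])² = 16.7539 − 6.69406 = 10.0598.

10.060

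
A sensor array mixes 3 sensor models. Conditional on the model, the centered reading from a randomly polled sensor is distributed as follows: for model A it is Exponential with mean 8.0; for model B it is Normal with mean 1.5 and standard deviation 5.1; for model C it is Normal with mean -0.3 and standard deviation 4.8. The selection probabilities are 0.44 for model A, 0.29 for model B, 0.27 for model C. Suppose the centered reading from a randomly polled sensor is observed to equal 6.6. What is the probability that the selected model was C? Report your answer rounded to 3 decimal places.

Likelihoods f(6.6 | ·): A: 0.0547794; B: 0.0474452; C: 0.029577.
Posterior ∝ prior × likelihood. Numerator for C: 0.27·0.029577 = 0.0079858.
Normalizing constant: 0.44·0.0547794 + 0.29·0.0474452 + 0.27·0.029577 = 0.0458478.
P(C | observation) = 0.0079858 / 0.0458478 = 0.17418.

0.174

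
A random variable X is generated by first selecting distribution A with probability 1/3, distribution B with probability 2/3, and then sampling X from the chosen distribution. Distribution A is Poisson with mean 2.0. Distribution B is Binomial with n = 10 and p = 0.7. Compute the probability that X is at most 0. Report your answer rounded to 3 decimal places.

0.045

Conditional on each component, P(X ≤ 0): A: 0.135335; B: 5.9049e-06.
By total probability, P(X ≤ 0) = 0.333333·0.135335 + 0.666667·5.9049e-06 = 0.0451157.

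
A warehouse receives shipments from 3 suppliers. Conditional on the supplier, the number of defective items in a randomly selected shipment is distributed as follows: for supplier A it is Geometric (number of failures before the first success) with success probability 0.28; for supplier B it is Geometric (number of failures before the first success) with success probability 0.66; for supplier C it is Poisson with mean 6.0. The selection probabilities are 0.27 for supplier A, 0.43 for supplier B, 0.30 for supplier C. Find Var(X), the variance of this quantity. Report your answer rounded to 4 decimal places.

Per component, A: μ=2.57143, E[X²]=15.7959; B: μ=0.515152, E[X²]=1.04591; C: μ=6, E[X²]=42.
E[X] = 0.27·2.57143 + 0.43·0.515152 + 0.3·6 = 2.7158.
E[X²] = 0.27·15.7959 + 0.43·1.04591 + 0.3·42 = 17.3146.
Var(X) = E[X²] − (E[X])² = 17.3146 − 7.37557 = 9.93907.

9.9391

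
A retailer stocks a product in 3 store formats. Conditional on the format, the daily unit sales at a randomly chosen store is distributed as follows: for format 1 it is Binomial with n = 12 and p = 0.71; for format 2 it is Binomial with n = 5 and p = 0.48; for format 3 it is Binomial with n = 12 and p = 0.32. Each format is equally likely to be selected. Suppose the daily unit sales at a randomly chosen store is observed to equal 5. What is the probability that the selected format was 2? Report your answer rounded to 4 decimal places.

Likelihoods P(X=5 | ·): 1: 0.0246492; 2: 0.0254804; 3: 0.178664.
Posterior ∝ prior × likelihood. Numerator for 2: 0.333333·0.0254804 = 0.00849347.
Normalizing constant: 0.333333·0.0246492 + 0.333333·0.0254804 + 0.333333·0.178664 = 0.0762646.
P(2 | observation) = 0.00849347 / 0.0762646 = 0.111368.

0.1114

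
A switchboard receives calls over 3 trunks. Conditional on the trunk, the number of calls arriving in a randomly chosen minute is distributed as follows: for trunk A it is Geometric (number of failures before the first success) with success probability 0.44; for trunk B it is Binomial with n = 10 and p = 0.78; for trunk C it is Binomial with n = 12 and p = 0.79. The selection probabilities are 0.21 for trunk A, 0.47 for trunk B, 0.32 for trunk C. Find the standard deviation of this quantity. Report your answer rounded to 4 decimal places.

Per component, A: μ=1.27273, E[X²]=4.5124; B: μ=7.8, E[X²]=62.556; C: μ=9.48, E[X²]=91.8612.
E[X] = 0.21·1.27273 + 0.47·7.8 + 0.32·9.48 = 6.96687.
E[X²] = 0.21·4.5124 + 0.47·62.556 + 0.32·91.8612 = 59.7445.
Var(X) = E[X²] − (E[X])² = 59.7445 − 48.5373 = 11.2072.
SD(X) = √11.2072 = 3.34771.

3.3477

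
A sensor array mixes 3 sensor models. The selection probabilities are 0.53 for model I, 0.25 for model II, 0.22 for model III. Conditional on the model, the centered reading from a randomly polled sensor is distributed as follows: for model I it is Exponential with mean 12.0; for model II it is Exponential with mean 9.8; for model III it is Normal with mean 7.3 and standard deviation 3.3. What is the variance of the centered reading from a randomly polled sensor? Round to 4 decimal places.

106.2865

Per component, I: μ=12, E[X²]=288; II: μ=9.8, E[X²]=192.08; III: μ=7.3, E[X²]=64.18.
E[X] = 0.53·12 + 0.25·9.8 + 0.22·7.3 = 10.416.
E[X²] = 0.53·288 + 0.25·192.08 + 0.22·64.18 = 214.78.
Var(X) = E[X²] − (E[X])² = 214.78 − 108.493 = 106.287.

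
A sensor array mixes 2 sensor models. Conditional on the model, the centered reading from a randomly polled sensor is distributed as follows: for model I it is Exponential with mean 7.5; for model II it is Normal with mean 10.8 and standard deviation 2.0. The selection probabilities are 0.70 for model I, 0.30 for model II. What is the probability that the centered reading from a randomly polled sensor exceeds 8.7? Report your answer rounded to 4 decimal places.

Conditional on each model, P(X > 8.7): I: 0.313486; II: 0.853141.
By total probability, P(X > 8.7) = 0.7·0.313486 + 0.3·0.853141 = 0.475383.

0.4754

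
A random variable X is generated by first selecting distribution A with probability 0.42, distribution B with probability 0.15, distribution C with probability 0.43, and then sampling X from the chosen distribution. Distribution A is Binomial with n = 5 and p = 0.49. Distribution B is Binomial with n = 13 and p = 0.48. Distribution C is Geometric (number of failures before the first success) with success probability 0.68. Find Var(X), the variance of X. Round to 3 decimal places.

Per component, A: μ=2.45, E[X²]=7.252; B: μ=6.24, E[X²]=42.1824; C: μ=0.470588, E[X²]=0.913495.
E[X] = 0.42·2.45 + 0.15·6.24 + 0.43·0.470588 = 2.16735.
E[X²] = 0.42·7.252 + 0.15·42.1824 + 0.43·0.913495 = 9.766.
Var(X) = E[X²] − (E[X])² = 9.766 − 4.69742 = 5.06858.

5.069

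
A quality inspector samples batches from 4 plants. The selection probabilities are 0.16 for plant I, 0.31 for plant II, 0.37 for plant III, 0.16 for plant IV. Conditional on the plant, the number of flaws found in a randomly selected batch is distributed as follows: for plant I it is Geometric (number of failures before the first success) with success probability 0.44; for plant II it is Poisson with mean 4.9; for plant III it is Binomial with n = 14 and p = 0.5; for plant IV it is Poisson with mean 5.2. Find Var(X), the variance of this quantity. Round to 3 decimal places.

7.800

Per component, I: μ=1.27273, E[X²]=4.5124; II: μ=4.9, E[X²]=28.91; III: μ=7, E[X²]=52.5; IV: μ=5.2, E[X²]=32.24.
E[X] = 0.16·1.27273 + 0.31·4.9 + 0.37·7 + 0.16·5.2 = 5.14464.
E[X²] = 0.16·4.5124 + 0.31·28.91 + 0.37·52.5 + 0.16·32.24 = 34.2675.
Var(X) = E[X²] − (E[X])² = 34.2675 − 26.4673 = 7.8002.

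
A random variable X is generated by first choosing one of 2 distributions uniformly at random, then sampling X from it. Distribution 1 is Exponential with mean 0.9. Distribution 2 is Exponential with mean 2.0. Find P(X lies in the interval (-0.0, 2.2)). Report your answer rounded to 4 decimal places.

0.7902

Conditional on each component, P(-0.0 < X < 2.2): 1: 0.913226; 2: 0.667129.
By total probability, P(-0.0 < X < 2.2) = 0.5·0.913226 + 0.5·0.667129 = 0.790177.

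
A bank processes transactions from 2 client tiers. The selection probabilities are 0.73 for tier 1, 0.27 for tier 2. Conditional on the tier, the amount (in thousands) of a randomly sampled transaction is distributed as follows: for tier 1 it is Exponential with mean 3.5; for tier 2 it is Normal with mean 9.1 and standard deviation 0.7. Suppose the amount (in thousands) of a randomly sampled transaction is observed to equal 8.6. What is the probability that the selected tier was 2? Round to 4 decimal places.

0.8697

Likelihoods f(8.6 | ·): 1: 0.0244798; 2: 0.441593.
Posterior ∝ prior × likelihood. Numerator for 2: 0.27·0.441593 = 0.11923.
Normalizing constant: 0.73·0.0244798 + 0.27·0.441593 = 0.137101.
P(2 | observation) = 0.11923 / 0.137101 = 0.869656.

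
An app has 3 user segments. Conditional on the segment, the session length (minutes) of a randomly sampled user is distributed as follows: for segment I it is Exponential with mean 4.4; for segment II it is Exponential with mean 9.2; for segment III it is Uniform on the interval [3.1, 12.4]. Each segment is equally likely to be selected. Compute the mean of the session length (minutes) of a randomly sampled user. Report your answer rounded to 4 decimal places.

7.1167

Component means — I: 4.4; II: 9.2; III: 7.75.
E[X] = 0.333333·4.4 + 0.333333·9.2 + 0.333333·7.75 = 7.11667.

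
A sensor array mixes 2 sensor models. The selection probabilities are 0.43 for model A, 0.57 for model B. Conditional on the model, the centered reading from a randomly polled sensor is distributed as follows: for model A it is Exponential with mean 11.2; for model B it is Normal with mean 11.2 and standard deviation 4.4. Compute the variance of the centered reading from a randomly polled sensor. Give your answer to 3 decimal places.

Per component, A: μ=11.2, E[X²]=250.88; B: μ=11.2, E[X²]=144.8.
E[X] = 0.43·11.2 + 0.57·11.2 = 11.2.
E[X²] = 0.43·250.88 + 0.57·144.8 = 190.414.
Var(X) = E[X²] − (E[X])² = 190.414 − 125.44 = 64.9744.

64.974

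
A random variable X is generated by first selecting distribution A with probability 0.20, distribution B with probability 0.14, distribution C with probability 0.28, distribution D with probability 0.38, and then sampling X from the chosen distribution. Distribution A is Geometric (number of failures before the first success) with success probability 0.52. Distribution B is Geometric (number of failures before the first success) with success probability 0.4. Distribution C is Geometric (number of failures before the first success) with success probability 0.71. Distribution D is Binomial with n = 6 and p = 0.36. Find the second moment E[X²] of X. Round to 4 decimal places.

3.8715

For each component E[X²] = Var + (mean)², giving A: 2.62722; B: 6; C: 0.742115; D: 6.048.
Overall E[X²] = 0.2·2.62722 + 0.14·6 + 0.28·0.742115 + 0.38·6.048 = 3.87148.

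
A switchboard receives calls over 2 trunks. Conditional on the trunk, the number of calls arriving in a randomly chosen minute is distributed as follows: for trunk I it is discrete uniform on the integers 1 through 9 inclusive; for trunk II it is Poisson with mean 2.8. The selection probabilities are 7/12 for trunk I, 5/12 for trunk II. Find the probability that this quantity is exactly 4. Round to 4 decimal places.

Conditional on each trunk, P(X = 4): I: 0.111111; II: 0.155739.
By total probability, P(X = 4) = 0.583333·0.111111 + 0.416667·0.155739 = 0.129706.

0.1297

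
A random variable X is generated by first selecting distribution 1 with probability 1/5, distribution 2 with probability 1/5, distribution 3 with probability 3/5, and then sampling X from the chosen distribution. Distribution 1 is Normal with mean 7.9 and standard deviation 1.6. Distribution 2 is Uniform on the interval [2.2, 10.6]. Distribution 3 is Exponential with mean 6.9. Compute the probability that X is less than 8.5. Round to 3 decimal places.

0.704

Conditional on each component, P(X < 8.5): 1: 0.64617; 2: 0.75; 3: 0.708258.
By total probability, P(X < 8.5) = 0.2·0.64617 + 0.2·0.75 + 0.6·0.708258 = 0.704189.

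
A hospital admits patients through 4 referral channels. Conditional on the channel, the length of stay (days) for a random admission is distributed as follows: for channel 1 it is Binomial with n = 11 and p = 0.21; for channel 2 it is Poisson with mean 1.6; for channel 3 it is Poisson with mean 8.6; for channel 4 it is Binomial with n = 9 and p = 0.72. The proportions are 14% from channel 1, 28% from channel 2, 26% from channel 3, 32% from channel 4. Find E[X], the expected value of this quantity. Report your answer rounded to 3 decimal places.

5.081

Component means — 1: 2.31; 2: 1.6; 3: 8.6; 4: 6.48.
E[X] = 0.14·2.31 + 0.28·1.6 + 0.26·8.6 + 0.32·6.48 = 5.081.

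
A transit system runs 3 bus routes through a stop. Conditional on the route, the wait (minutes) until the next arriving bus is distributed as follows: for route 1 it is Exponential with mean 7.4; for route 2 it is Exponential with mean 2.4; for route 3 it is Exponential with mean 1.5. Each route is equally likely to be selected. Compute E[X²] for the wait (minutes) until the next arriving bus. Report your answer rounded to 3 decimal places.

41.847

For each component E[X²] = Var + (mean)², giving 1: 109.52; 2: 11.52; 3: 4.5.
Overall E[X²] = 0.333333·109.52 + 0.333333·11.52 + 0.333333·4.5 = 41.8467.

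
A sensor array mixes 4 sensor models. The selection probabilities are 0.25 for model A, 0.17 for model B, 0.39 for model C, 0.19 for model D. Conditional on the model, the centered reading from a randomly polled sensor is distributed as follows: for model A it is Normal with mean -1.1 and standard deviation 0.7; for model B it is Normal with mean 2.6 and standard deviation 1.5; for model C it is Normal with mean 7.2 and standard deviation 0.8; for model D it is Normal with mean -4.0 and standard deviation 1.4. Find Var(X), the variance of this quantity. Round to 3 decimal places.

Per component, A: μ=-1.1, E[X²]=1.7; B: μ=2.6, E[X²]=9.01; C: μ=7.2, E[X²]=52.48; D: μ=-4, E[X²]=17.96.
E[X] = 0.25·-1.1 + 0.17·2.6 + 0.39·7.2 + 0.19·-4 = 2.215.
E[X²] = 0.25·1.7 + 0.17·9.01 + 0.39·52.48 + 0.19·17.96 = 25.8363.
Var(X) = E[X²] − (E[X])² = 25.8363 − 4.90623 = 20.9301.

20.930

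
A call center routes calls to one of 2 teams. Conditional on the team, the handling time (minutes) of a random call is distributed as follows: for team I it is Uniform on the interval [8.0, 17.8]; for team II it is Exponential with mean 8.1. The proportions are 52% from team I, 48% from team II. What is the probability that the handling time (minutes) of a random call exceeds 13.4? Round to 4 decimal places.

0.3253

Conditional on each team, P(X > 13.4): I: 0.44898; II: 0.191222.
By total probability, P(X > 13.4) = 0.52·0.44898 + 0.48·0.191222 = 0.325256.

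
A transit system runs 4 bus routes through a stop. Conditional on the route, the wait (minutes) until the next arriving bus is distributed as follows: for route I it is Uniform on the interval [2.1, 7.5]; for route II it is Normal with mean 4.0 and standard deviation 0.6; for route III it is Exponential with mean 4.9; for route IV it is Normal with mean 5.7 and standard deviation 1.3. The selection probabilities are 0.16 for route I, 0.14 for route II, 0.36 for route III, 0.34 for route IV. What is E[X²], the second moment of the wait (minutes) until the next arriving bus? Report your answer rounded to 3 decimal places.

35.274

For each component E[X²] = Var + (mean)², giving I: 25.47; II: 16.36; III: 48.02; IV: 34.18.
Overall E[X²] = 0.16·25.47 + 0.14·16.36 + 0.36·48.02 + 0.34·34.18 = 35.274.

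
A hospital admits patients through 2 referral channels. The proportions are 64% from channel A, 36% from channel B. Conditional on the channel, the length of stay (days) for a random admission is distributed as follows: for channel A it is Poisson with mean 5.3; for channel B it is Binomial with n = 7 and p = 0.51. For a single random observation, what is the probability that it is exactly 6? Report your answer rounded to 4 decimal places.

0.1201

Conditional on each channel, P(X = 6): A: 0.15366; B: 0.0603553.
By total probability, P(X = 6) = 0.64·0.15366 + 0.36·0.0603553 = 0.120071.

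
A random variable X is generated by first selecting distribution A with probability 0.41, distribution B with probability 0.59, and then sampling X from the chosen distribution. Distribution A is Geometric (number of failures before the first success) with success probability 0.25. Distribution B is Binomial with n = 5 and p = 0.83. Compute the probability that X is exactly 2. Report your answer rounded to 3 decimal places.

0.078

Conditional on each component, P(X = 2): A: 0.140625; B: 0.0338457.
By total probability, P(X = 2) = 0.41·0.140625 + 0.59·0.0338457 = 0.0776252.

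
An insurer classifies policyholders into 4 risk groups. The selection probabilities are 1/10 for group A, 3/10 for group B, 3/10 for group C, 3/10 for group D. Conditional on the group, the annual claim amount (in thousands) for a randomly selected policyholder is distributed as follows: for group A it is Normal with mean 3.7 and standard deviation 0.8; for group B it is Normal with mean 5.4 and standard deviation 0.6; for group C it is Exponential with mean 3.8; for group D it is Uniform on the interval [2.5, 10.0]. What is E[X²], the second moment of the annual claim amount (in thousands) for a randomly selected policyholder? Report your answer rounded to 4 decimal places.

For each component E[X²] = Var + (mean)², giving A: 14.33; B: 29.52; C: 28.88; D: 43.75.
Overall E[X²] = 0.1·14.33 + 0.3·29.52 + 0.3·28.88 + 0.3·43.75 = 32.078.

32.0780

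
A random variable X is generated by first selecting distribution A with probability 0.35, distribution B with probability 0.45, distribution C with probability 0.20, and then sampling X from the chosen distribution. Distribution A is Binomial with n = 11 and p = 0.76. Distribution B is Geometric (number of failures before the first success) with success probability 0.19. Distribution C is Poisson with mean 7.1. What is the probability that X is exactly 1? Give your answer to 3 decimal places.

0.070

Conditional on each component, P(X = 1): A: 5.30052e-06; B: 0.1539; C: 0.00585824.
By total probability, P(X = 1) = 0.35·5.30052e-06 + 0.45·0.1539 + 0.2·0.00585824 = 0.0704285.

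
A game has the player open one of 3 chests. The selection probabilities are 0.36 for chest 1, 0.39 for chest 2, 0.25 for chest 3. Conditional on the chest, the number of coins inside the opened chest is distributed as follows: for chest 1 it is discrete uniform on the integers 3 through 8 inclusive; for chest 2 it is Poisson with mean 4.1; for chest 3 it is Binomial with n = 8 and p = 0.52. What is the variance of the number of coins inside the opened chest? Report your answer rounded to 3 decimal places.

Per component, 1: μ=5.5, E[X²]=33.1667; 2: μ=4.1, E[X²]=20.91; 3: μ=4.16, E[X²]=19.3024.
E[X] = 0.36·5.5 + 0.39·4.1 + 0.25·4.16 = 4.619.
E[X²] = 0.36·33.1667 + 0.39·20.91 + 0.25·19.3024 = 24.9205.
Var(X) = E[X²] − (E[X])² = 24.9205 − 21.3352 = 3.58534.

3.585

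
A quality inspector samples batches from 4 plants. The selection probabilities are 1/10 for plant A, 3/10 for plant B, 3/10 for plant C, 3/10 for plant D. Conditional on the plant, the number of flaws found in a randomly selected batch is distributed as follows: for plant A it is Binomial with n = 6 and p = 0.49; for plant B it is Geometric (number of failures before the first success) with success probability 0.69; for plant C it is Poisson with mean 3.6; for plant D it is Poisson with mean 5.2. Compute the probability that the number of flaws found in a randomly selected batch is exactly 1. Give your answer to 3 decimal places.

Conditional on each plant, P(X = 1): A: 0.101437; B: 0.2139; C: 0.0983654; D: 0.0286861.
By total probability, P(X = 1) = 0.1·0.101437 + 0.3·0.2139 + 0.3·0.0983654 + 0.3·0.0286861 = 0.112429.

0.112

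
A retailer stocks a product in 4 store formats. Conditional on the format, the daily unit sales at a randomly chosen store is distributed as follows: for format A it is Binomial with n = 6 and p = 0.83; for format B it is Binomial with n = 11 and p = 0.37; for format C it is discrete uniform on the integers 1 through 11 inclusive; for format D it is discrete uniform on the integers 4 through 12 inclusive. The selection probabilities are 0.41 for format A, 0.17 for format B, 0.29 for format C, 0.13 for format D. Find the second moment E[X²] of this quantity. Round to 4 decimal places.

36.2939

For each component E[X²] = Var + (mean)², giving A: 25.647; B: 19.129; C: 46; D: 70.6667.
Overall E[X²] = 0.41·25.647 + 0.17·19.129 + 0.29·46 + 0.13·70.6667 = 36.2939.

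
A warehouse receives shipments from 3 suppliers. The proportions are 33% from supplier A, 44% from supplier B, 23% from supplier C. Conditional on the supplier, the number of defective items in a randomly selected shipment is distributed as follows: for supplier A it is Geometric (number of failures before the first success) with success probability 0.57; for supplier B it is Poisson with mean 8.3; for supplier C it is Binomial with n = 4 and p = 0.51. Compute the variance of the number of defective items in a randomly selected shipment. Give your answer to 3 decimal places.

Per component, A: μ=0.754386, E[X²]=1.89258; B: μ=8.3, E[X²]=77.19; C: μ=2.04, E[X²]=5.1612.
E[X] = 0.33·0.754386 + 0.44·8.3 + 0.23·2.04 = 4.37015.
E[X²] = 0.33·1.89258 + 0.44·77.19 + 0.23·5.1612 = 35.7752.
Var(X) = E[X²] − (E[X])² = 35.7752 − 19.0982 = 16.677.

16.677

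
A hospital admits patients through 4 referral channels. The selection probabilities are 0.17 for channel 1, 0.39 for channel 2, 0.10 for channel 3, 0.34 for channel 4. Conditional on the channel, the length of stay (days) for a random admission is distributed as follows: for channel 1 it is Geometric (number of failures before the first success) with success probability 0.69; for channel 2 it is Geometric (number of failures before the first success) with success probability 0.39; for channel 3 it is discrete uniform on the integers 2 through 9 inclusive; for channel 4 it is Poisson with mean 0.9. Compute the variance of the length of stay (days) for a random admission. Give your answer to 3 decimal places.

Per component, 1: μ=0.449275, E[X²]=0.852972; 2: μ=1.5641, E[X²]=6.45694; 3: μ=5.5, E[X²]=35.5; 4: μ=0.9, E[X²]=1.71.
E[X] = 0.17·0.449275 + 0.39·1.5641 + 0.1·5.5 + 0.34·0.9 = 1.54238.
E[X²] = 0.17·0.852972 + 0.39·6.45694 + 0.1·35.5 + 0.34·1.71 = 6.79461.
Var(X) = E[X²] − (E[X])² = 6.79461 − 2.37893 = 4.41568.

4.416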